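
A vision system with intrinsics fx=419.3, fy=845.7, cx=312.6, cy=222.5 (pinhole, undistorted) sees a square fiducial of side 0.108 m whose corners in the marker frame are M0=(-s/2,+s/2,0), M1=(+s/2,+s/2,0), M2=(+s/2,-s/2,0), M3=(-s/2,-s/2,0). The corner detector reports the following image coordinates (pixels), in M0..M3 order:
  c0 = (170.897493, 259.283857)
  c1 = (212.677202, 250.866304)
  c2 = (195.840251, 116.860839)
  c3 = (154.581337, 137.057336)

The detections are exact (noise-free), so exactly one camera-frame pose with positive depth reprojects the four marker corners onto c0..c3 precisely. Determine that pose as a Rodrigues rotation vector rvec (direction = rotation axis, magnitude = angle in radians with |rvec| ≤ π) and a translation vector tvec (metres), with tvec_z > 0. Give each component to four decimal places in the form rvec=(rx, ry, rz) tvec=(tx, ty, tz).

Intrinsics K: fx=419.3, fy=845.7, cx=312.6, cy=222.5
Marker side s = 0.108 m; corners in marker frame (Z=0):
  M0 = (-0.0540, +0.0540, 0)
  M1 = (+0.0540, +0.0540, 0)
  M2 = (+0.0540, -0.0540, 0)
  M3 = (-0.0540, -0.0540, 0)
Detected image corners:
  c0 = (170.897493, 259.283857) px
  c1 = (212.677202, 250.866304) px
  c2 = (195.840251, 116.860839) px
  c3 = (154.581337, 137.057336) px
Planar DLT: solve 8×8 A·h = b for H (H[2,2]=1):
  H  [+232.64346 +192.68177 +182.66743]
  H  [-289.88444 +1224.73593 +192.07759]
  H  [-0.82737 +0.21419 +1.00000]
B = K⁻¹H; ‖b₁‖=1.439794, ‖b₂‖=1.439794; λ = 2/(‖b₁‖+‖b₂‖) = 0.694544, sign → tz>0 ⇒ λ=+0.694544
r₁ = λ·B[:,0] = (+0.81378,-0.08688,-0.57465); r₂ = λ·B[:,1] = (+0.20826,+0.96669,+0.14876)
r₃ = r₁×r₂ = (+0.54258,-0.24073,+0.80477); SVD([r₁ r₂ r₃]) → R = UVᵀ:
  R  [+0.81378 +0.20826 +0.54258]
  R  [-0.08688 +0.96669 -0.24073]
  R  [-0.57465 +0.14876 +0.80477]
t = (-0.21523, -0.02498, +0.69454) m
tr R = 2.585237; θ = arccos((tr R − 1)/2) = 0.655705 rad = 37.569°
axis k = ((R−Rᵀ)₃₂, (R−Rᵀ)₁₃, (R−Rᵀ)₂₁) / (2 sinθ) = (+0.319406, +0.916188, -0.242033)
rvec = θ·k = (+0.209436, +0.600749, -0.158702)

rvec=(0.2094, 0.6007, -0.1587) tvec=(-0.2152, -0.0250, 0.6945)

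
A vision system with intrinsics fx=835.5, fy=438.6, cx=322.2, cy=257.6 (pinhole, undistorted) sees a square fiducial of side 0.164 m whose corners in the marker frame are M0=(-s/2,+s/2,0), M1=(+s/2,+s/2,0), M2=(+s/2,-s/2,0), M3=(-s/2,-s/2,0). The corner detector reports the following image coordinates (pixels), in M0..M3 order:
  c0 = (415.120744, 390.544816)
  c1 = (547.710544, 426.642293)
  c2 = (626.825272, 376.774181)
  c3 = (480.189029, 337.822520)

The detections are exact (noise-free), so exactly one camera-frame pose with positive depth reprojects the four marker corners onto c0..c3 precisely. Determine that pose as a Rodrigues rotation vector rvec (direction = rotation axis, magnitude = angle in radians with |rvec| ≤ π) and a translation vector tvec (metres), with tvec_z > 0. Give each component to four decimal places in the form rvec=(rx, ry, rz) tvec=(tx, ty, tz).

rvec=(0.5126, 0.1927, 0.4322) tvec=(0.2067, 0.2578, 0.8943)

Intrinsics K: fx=835.5, fy=438.6, cx=322.2, cy=257.6
Marker side s = 0.164 m; corners in marker frame (Z=0):
  M0 = (-0.0820, +0.0820, 0)
  M1 = (+0.0820, +0.0820, 0)
  M2 = (+0.0820, -0.0820, 0)
  M3 = (-0.0820, -0.0820, 0)
Detected image corners:
  c0 = (415.120744, 390.544816) px
  c1 = (547.710544, 426.642293) px
  c2 = (626.825272, 376.774181) px
  c3 = (480.189029, 337.822520) px
Planar DLT: solve 8×8 A·h = b for H (H[2,2]=1):
  H  [+808.16218 -143.09022 +515.31448]
  H  [+197.96428 +532.04403 +384.02757]
  H  [-0.07948 +0.57244 +1.00000]
B = K⁻¹H; ‖b₁‖=1.118131, ‖b₂‖=1.118131; λ = 2/(‖b₁‖+‖b₂‖) = 0.894349, sign → tz>0 ⇒ λ=+0.894349
r₁ = λ·B[:,0] = (+0.89250,+0.44542,-0.07108); r₂ = λ·B[:,1] = (-0.35060,+0.78421,+0.51196)
r₃ = r₁×r₂ = (+0.28378,-0.43200,+0.85607); SVD([r₁ r₂ r₃]) → R = UVᵀ:
  R  [+0.89250 -0.35060 +0.28378]
  R  [+0.44542 +0.78421 -0.43200]
  R  [-0.07108 +0.51196 +0.85607]
t = (+0.20672, +0.25780, +0.89435) m
tr R = 2.532770; θ = arccos((tr R − 1)/2) = 0.697602 rad = 39.970°
axis k = ((R−Rᵀ)₃₂, (R−Rᵀ)₁₃, (R−Rᵀ)₂₁) / (2 sinθ) = (+0.734732, +0.276204, +0.619581)
rvec = θ·k = (+0.512550, +0.192680, +0.432221)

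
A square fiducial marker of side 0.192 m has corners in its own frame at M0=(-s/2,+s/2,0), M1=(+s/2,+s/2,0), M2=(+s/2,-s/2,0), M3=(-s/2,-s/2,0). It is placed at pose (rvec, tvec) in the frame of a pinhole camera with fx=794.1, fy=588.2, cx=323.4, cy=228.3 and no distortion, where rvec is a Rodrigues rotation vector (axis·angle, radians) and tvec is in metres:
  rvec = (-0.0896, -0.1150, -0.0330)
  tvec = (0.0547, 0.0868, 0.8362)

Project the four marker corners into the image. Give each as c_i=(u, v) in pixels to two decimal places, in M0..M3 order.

Intrinsics K: fx=794.1, fy=588.2, cx=323.4, cy=228.3
Marker side s = 0.192 m; corners in marker frame (Z=0):
  M0 = (-0.0960, +0.0960, 0)
  M1 = (+0.0960, +0.0960, 0)
  M2 = (+0.0960, -0.0960, 0)
  M3 = (-0.0960, -0.0960, 0)
rvec = (-0.0896, -0.1150, -0.0330), |rvec| = θ = 0.14947 rad = 8.564°
Rodrigues: sinθ=0.14892, 1−cosθ=0.01115; R = I + sinθ·[k]× + (1−cosθ)·[k]×²:
    [+0.99286 +0.03802 -0.11310]
    [-0.02773 +0.99545 +0.09116]
    [+0.11605 -0.08737 +0.98939]
t = (0.0547, 0.0868, 0.8362) m
M0: Pc = R·M0+t = (-0.03696, +0.18503, +0.81667); u = 794.1·(-0.03696)/0.81667 + 323.4 = 287.4573, v = 588.2·(+0.18503)/0.81667 + 228.3 = 361.5630
M1: Pc = R·M1+t = (+0.15366, +0.17970, +0.83895); u = 794.1·(+0.15366)/0.83895 + 323.4 = 468.8488, v = 588.2·(+0.17970)/0.83895 + 228.3 = 354.2903
M2: Pc = R·M2+t = (+0.14636, -0.01143, +0.85573); u = 794.1·(+0.14636)/0.85573 + 323.4 = 459.2234, v = 588.2·(-0.01143)/0.85573 + 228.3 = 220.4463
M3: Pc = R·M3+t = (-0.04426, -0.00610, +0.83345); u = 794.1·(-0.04426)/0.83345 + 323.4 = 281.2256, v = 588.2·(-0.00610)/0.83345 + 228.3 = 223.9945

c0=(287.46, 361.56) c1=(468.85, 354.29) c2=(459.22, 220.45) c3=(281.23, 223.99)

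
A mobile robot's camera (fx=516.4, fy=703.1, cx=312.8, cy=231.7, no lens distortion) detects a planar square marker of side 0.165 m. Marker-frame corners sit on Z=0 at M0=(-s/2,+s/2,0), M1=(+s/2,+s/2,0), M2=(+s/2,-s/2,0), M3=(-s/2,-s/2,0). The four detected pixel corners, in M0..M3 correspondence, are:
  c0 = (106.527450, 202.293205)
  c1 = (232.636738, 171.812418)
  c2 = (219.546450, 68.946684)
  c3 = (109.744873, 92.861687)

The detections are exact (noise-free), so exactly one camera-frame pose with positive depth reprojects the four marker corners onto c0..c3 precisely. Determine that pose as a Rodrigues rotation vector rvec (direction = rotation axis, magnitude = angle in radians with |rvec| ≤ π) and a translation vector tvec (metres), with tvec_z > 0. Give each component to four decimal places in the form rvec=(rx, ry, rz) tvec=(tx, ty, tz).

Intrinsics K: fx=516.4, fy=703.1, cx=312.8, cy=231.7
Marker side s = 0.165 m; corners in marker frame (Z=0):
  M0 = (-0.0825, +0.0825, 0)
  M1 = (+0.0825, +0.0825, 0)
  M2 = (+0.0825, -0.0825, 0)
  M3 = (-0.0825, -0.0825, 0)
Detected image corners:
  c0 = (106.527450, 202.293205) px
  c1 = (232.636738, 171.812418) px
  c2 = (219.546450, 68.946684) px
  c3 = (109.744873, 92.861687) px
Planar DLT: solve 8×8 A·h = b for H (H[2,2]=1):
  H  [+737.92369 -110.56887 +167.71305]
  H  [-142.21563 +529.91592 +130.10280]
  H  [+0.15849 -0.84453 +1.00000]
B = K⁻¹H; ‖b₁‖=1.366277, ‖b₂‖=1.366277; λ = 2/(‖b₁‖+‖b₂‖) = 0.731916, sign → tz>0 ⇒ λ=+0.731916
r₁ = λ·B[:,0] = (+0.97563,-0.18627,+0.11600); r₂ = λ·B[:,1] = (+0.21770,+0.75533,-0.61813)
r₃ = r₁×r₂ = (+0.02752,+0.62831,+0.77747); SVD([r₁ r₂ r₃]) → R = UVᵀ:
  R  [+0.97563 +0.21770 +0.02752]
  R  [-0.18627 +0.75533 +0.62831]
  R  [+0.11600 -0.61813 +0.77747]
t = (-0.20564, -0.10576, +0.73192) m
tr R = 2.508432; θ = arccos((tr R − 1)/2) = 0.716337 rad = 41.043°
axis k = ((R−Rᵀ)₃₂, (R−Rᵀ)₁₃, (R−Rᵀ)₂₁) / (2 sinθ) = (-0.949123, -0.067373, -0.307614)
rvec = θ·k = (-0.679892, -0.048262, -0.220355)

rvec=(-0.6799, -0.0483, -0.2204) tvec=(-0.2056, -0.1058, 0.7319)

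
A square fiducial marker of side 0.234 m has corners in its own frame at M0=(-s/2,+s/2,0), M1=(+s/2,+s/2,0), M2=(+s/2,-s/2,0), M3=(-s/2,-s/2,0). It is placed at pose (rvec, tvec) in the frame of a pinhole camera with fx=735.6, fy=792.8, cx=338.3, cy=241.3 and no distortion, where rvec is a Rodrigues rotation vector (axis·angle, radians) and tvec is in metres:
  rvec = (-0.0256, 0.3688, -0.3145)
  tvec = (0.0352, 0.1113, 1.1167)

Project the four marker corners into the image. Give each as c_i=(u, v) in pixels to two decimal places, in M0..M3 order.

Intrinsics K: fx=735.6, fy=792.8, cx=338.3, cy=241.3
Marker side s = 0.234 m; corners in marker frame (Z=0):
  M0 = (-0.1170, +0.1170, 0)
  M1 = (+0.1170, +0.1170, 0)
  M2 = (+0.1170, -0.1170, 0)
  M3 = (-0.1170, -0.1170, 0)
rvec = (-0.0256, 0.3688, -0.3145), |rvec| = θ = 0.48536 rad = 27.809°
Rodrigues: sinθ=0.46653, 1−cosθ=0.11550; R = I + sinθ·[k]× + (1−cosθ)·[k]×²:
    [+0.88483 +0.29767 +0.35844]
    [-0.30693 +0.95119 -0.03226]
    [-0.35054 -0.08147 +0.93300]
t = (0.0352, 0.1113, 1.1167) m
M0: Pc = R·M0+t = (-0.03350, +0.25850, +1.14818); u = 735.6·(-0.03350)/1.14818 + 338.3 = 316.8393, v = 792.8·(+0.25850)/1.14818 + 241.3 = 419.7893
M1: Pc = R·M1+t = (+0.17355, +0.18668, +1.06615); u = 735.6·(+0.17355)/1.06615 + 338.3 = 458.0431, v = 792.8·(+0.18668)/1.06615 + 241.3 = 380.1155
M2: Pc = R·M2+t = (+0.10390, -0.03590, +1.08522); u = 735.6·(+0.10390)/1.08522 + 338.3 = 408.7255, v = 792.8·(-0.03590)/1.08522 + 241.3 = 215.0741
M3: Pc = R·M3+t = (-0.10315, +0.03592, +1.16725); u = 735.6·(-0.10315)/1.16725 + 338.3 = 273.2936, v = 792.8·(+0.03592)/1.16725 + 241.3 = 265.6980

c0=(316.84, 419.79) c1=(458.04, 380.12) c2=(408.73, 215.07) c3=(273.29, 265.70)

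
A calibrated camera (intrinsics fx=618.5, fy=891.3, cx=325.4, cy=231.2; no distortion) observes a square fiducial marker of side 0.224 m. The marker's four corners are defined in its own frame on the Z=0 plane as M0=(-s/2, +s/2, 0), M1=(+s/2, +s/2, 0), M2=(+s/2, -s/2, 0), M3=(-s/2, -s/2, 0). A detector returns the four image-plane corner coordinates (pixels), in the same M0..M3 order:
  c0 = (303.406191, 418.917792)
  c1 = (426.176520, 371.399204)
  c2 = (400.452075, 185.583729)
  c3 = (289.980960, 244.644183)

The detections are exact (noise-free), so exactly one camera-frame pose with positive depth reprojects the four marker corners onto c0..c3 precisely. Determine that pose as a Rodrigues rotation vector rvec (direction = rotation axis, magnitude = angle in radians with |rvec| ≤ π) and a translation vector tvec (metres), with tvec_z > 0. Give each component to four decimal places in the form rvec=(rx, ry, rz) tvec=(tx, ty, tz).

rvec=(-0.3900, 0.5029, -0.2367) tvec=(0.0445, 0.0828, 1.0378)

Intrinsics K: fx=618.5, fy=891.3, cx=325.4, cy=231.2
Marker side s = 0.224 m; corners in marker frame (Z=0):
  M0 = (-0.1120, +0.1120, 0)
  M1 = (+0.1120, +0.1120, 0)
  M2 = (+0.1120, -0.1120, 0)
  M3 = (-0.1120, -0.1120, 0)
Detected image corners:
  c0 = (303.406191, 418.917792) px
  c1 = (426.176520, 371.399204) px
  c2 = (400.452075, 185.583729) px
  c3 = (289.980960, 244.644183) px
Planar DLT: solve 8×8 A·h = b for H (H[2,2]=1):
  H  [+375.47182 -56.84462 +351.91486]
  H  [-362.76351 +679.70008 +302.28507]
  H  [-0.40540 -0.40277 +1.00000]
B = K⁻¹H; ‖b₁‖=0.963555, ‖b₂‖=0.963555; λ = 2/(‖b₁‖+‖b₂‖) = 1.037824, sign → tz>0 ⇒ λ=+1.037824
r₁ = λ·B[:,0] = (+0.85138,-0.31326,-0.42073); r₂ = λ·B[:,1] = (+0.12453,+0.89987,-0.41801)
r₃ = r₁×r₂ = (+0.50955,+0.30349,+0.80514); SVD([r₁ r₂ r₃]) → R = UVᵀ:
  R  [+0.85138 +0.12453 +0.50955]
  R  [-0.31326 +0.89987 +0.30349]
  R  [-0.42073 -0.41801 +0.80514]
t = (+0.04449, +0.08277, +1.03782) m
tr R = 2.556392; θ = arccos((tr R − 1)/2) = 0.679008 rad = 38.904°
axis k = ((R−Rᵀ)₃₂, (R−Rᵀ)₁₃, (R−Rᵀ)₂₁) / (2 sinθ) = (-0.574419, +0.740644, -0.348553)
rvec = θ·k = (-0.390035, +0.502903, -0.236670)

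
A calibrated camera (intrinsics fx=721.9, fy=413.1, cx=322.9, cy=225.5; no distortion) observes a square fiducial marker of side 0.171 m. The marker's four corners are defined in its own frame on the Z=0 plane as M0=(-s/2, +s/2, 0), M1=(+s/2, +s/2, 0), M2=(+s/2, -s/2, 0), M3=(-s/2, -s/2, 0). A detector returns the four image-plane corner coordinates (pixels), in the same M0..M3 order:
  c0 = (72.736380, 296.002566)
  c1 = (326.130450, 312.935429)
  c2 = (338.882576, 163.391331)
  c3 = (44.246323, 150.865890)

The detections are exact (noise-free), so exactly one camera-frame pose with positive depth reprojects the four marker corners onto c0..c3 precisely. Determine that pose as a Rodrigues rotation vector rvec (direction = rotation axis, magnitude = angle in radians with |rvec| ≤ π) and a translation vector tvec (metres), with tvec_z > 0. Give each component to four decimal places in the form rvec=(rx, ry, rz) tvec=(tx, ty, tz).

rvec=(0.3970, 0.1328, 0.0671) tvec=(-0.0792, 0.0114, 0.4389)

Intrinsics K: fx=721.9, fy=413.1, cx=322.9, cy=225.5
Marker side s = 0.171 m; corners in marker frame (Z=0):
  M0 = (-0.0855, +0.0855, 0)
  M1 = (+0.0855, +0.0855, 0)
  M2 = (+0.0855, -0.0855, 0)
  M3 = (-0.0855, -0.0855, 0)
Detected image corners:
  c0 = (72.736380, 296.002566) px
  c1 = (326.130450, 312.935429) px
  c2 = (338.882576, 163.391331) px
  c3 = (44.246323, 150.865890) px
Planar DLT: solve 8×8 A·h = b for H (H[2,2]=1):
  H  [+1541.72615 +222.29035 +192.70882]
  H  [+26.25731 +1066.24101 +236.22454]
  H  [-0.26368 +0.88775 +1.00000]
B = K⁻¹H; ‖b₁‖=2.278432, ‖b₂‖=2.278432; λ = 2/(‖b₁‖+‖b₂‖) = 0.438898, sign → tz>0 ⇒ λ=+0.438898
r₁ = λ·B[:,0] = (+0.98910,+0.09107,-0.11573); r₂ = λ·B[:,1] = (-0.03913,+0.92014,+0.38963)
r₃ = r₁×r₂ = (+0.14197,-0.38086,+0.91367); SVD([r₁ r₂ r₃]) → R = UVᵀ:
  R  [+0.98910 -0.03913 +0.14197]
  R  [+0.09107 +0.92014 -0.38086]
  R  [-0.11573 +0.38963 +0.91367]
t = (-0.07915, +0.01139, +0.43890) m
tr R = 2.822907; θ = arccos((tr R − 1)/2) = 0.423993 rad = 24.293°
axis k = ((R−Rᵀ)₃₂, (R−Rᵀ)₁₃, (R−Rᵀ)₂₁) / (2 sinθ) = (+0.936414, +0.313191, +0.158241)
rvec = θ·k = (+0.397033, +0.132791, +0.067093)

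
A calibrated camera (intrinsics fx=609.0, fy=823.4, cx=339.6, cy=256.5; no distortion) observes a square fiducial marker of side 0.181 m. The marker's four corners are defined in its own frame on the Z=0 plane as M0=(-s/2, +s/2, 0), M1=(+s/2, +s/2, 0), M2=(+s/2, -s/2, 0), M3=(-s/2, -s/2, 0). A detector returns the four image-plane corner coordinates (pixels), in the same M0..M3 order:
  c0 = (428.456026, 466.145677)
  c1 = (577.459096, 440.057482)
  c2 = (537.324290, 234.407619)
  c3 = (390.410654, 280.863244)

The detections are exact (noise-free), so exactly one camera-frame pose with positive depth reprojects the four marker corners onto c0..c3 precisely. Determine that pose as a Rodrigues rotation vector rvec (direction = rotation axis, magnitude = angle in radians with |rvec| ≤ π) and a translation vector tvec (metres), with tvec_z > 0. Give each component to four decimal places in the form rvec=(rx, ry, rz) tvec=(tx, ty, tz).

Intrinsics K: fx=609.0, fy=823.4, cx=339.6, cy=256.5
Marker side s = 0.181 m; corners in marker frame (Z=0):
  M0 = (-0.0905, +0.0905, 0)
  M1 = (+0.0905, +0.0905, 0)
  M2 = (+0.0905, -0.0905, 0)
  M3 = (-0.0905, -0.0905, 0)
Detected image corners:
  c0 = (428.456026, 466.145677) px
  c1 = (577.459096, 440.057482) px
  c2 = (537.324290, 234.407619) px
  c3 = (390.410654, 280.863244) px
Planar DLT: solve 8×8 A·h = b for H (H[2,2]=1):
  H  [+545.52648 +249.80809 +479.77086]
  H  [-399.96218 +1102.15208 +356.91643]
  H  [-0.56258 +0.07061 +1.00000]
B = K⁻¹H; ‖b₁‖=1.369589, ‖b₂‖=1.369589; λ = 2/(‖b₁‖+‖b₂‖) = 0.730146, sign → tz>0 ⇒ λ=+0.730146
r₁ = λ·B[:,0] = (+0.88310,-0.22670,-0.41077); r₂ = λ·B[:,1] = (+0.27075,+0.96127,+0.05156)
r₃ = r₁×r₂ = (+0.38317,-0.15675,+0.91028); SVD([r₁ r₂ r₃]) → R = UVᵀ:
  R  [+0.88310 +0.27075 +0.38317]
  R  [-0.22670 +0.96127 -0.15675]
  R  [-0.41077 +0.05156 +0.91028]
t = (+0.16805, +0.08904, +0.73015) m
tr R = 2.754654; θ = arccos((tr R − 1)/2) = 0.500533 rad = 28.678°
axis k = ((R−Rᵀ)₃₂, (R−Rᵀ)₁₃, (R−Rᵀ)₂₁) / (2 sinθ) = (+0.217031, +0.827202, -0.518299)
rvec = θ·k = (+0.108631, +0.414042, -0.259426)

rvec=(0.1086, 0.4140, -0.2594) tvec=(0.1681, 0.0890, 0.7301)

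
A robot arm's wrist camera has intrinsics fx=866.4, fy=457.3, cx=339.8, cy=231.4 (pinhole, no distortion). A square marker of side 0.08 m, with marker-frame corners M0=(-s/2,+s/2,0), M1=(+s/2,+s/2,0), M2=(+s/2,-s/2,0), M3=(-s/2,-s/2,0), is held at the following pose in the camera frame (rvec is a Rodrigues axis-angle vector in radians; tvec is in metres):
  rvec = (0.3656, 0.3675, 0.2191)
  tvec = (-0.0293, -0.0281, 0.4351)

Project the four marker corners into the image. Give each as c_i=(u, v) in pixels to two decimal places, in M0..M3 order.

c0=(206.12, 228.87) c1=(342.65, 251.53) c2=(367.08, 171.18) c3=(219.39, 151.50)

Intrinsics K: fx=866.4, fy=457.3, cx=339.8, cy=231.4
Marker side s = 0.08 m; corners in marker frame (Z=0):
  M0 = (-0.0400, +0.0400, 0)
  M1 = (+0.0400, +0.0400, 0)
  M2 = (+0.0400, -0.0400, 0)
  M3 = (-0.0400, -0.0400, 0)
rvec = (0.3656, 0.3675, 0.2191), |rvec| = θ = 0.56278 rad = 32.245°
Rodrigues: sinθ=0.53354, 1−cosθ=0.15423; R = I + sinθ·[k]× + (1−cosθ)·[k]×²:
    [+0.91086 -0.14229 +0.38741]
    [+0.27314 +0.91154 -0.30740]
    [-0.30940 +0.38581 +0.86915]
t = (-0.0293, -0.0281, 0.4351) m
M0: Pc = R·M0+t = (-0.07143, -0.00256, +0.46291); u = 866.4·(-0.07143)/0.46291 + 339.8 = 206.1158, v = 457.3·(-0.00256)/0.46291 + 231.4 = 228.8670
M1: Pc = R·M1+t = (+0.00144, +0.01929, +0.43816); u = 866.4·(+0.00144)/0.43816 + 339.8 = 342.6528, v = 457.3·(+0.01929)/0.43816 + 231.4 = 251.5298
M2: Pc = R·M2+t = (+0.01283, -0.05364, +0.40729); u = 866.4·(+0.01283)/0.40729 + 339.8 = 367.0839, v = 457.3·(-0.05364)/0.40729 + 231.4 = 171.1785
M3: Pc = R·M3+t = (-0.06004, -0.07549, +0.43204); u = 866.4·(-0.06004)/0.43204 + 339.8 = 219.3931, v = 457.3·(-0.07549)/0.43204 + 231.4 = 151.5000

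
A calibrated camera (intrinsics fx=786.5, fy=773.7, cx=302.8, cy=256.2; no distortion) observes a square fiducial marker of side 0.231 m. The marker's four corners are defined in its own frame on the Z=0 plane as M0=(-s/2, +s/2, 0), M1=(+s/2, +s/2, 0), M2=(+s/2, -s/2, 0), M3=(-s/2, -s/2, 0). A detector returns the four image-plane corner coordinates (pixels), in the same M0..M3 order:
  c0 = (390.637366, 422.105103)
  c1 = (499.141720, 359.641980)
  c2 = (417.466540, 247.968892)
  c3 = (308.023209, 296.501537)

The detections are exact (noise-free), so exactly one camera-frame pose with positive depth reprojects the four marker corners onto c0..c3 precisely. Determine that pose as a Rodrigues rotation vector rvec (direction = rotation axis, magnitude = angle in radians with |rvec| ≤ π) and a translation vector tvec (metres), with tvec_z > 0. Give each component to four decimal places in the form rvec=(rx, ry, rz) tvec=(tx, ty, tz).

Intrinsics K: fx=786.5, fy=773.7, cx=302.8, cy=256.2
Marker side s = 0.231 m; corners in marker frame (Z=0):
  M0 = (-0.1155, +0.1155, 0)
  M1 = (+0.1155, +0.1155, 0)
  M2 = (+0.1155, -0.1155, 0)
  M3 = (-0.1155, -0.1155, 0)
Detected image corners:
  c0 = (390.637366, 422.105103) px
  c1 = (499.141720, 359.641980) px
  c2 = (417.466540, 247.968892) px
  c3 = (308.023209, 296.501537) px
Planar DLT: solve 8×8 A·h = b for H (H[2,2]=1):
  H  [+628.77070 +252.25762 +405.05037]
  H  [-110.48597 +427.45394 +328.55672]
  H  [+0.38870 -0.25570 +1.00000]
B = K⁻¹H; ‖b₁‖=0.804397, ‖b₂‖=0.804397; λ = 2/(‖b₁‖+‖b₂‖) = 1.243168, sign → tz>0 ⇒ λ=+1.243168
r₁ = λ·B[:,0] = (+0.80782,-0.33754,+0.48322); r₂ = λ·B[:,1] = (+0.52111,+0.79209,-0.31788)
r₃ = r₁×r₂ = (-0.27545,+0.50859,+0.81576); SVD([r₁ r₂ r₃]) → R = UVᵀ:
  R  [+0.80782 +0.52111 -0.27545]
  R  [-0.33754 +0.79209 +0.50859]
  R  [+0.48322 -0.31788 +0.81576]
t = (+0.16162, +0.11626, +1.24317) m
tr R = 2.415661; θ = arccos((tr R − 1)/2) = 0.784374 rad = 44.941°
axis k = ((R−Rᵀ)₃₂, (R−Rᵀ)₁₃, (R−Rᵀ)₂₁) / (2 sinθ) = (-0.585003, -0.537009, -0.607777)
rvec = θ·k = (-0.458861, -0.421216, -0.476724)

rvec=(-0.4589, -0.4212, -0.4767) tvec=(0.1616, 0.1163, 1.2432)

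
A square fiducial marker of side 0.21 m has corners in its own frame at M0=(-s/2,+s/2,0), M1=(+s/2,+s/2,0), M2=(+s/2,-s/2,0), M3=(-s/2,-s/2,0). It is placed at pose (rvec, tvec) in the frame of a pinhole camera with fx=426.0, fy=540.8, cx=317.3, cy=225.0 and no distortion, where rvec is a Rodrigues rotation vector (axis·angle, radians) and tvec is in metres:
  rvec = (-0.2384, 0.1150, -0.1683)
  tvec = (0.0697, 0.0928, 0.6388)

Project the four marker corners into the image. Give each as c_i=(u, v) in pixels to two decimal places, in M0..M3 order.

c0=(305.55, 409.19) c1=(450.38, 381.45) c2=(419.19, 203.05) c3=(286.28, 233.86)

Intrinsics K: fx=426.0, fy=540.8, cx=317.3, cy=225.0
Marker side s = 0.21 m; corners in marker frame (Z=0):
  M0 = (-0.1050, +0.1050, 0)
  M1 = (+0.1050, +0.1050, 0)
  M2 = (+0.1050, -0.1050, 0)
  M3 = (-0.1050, -0.1050, 0)
rvec = (-0.2384, 0.1150, -0.1683), |rvec| = θ = 0.31366 rad = 17.972°
Rodrigues: sinθ=0.30854, 1−cosθ=0.04879; R = I + sinθ·[k]× + (1−cosθ)·[k]×²:
    [+0.97939 +0.15196 +0.13302]
    [-0.17915 +0.95777 +0.22491]
    [-0.09323 -0.24411 +0.96526]
t = (0.0697, 0.0928, 0.6388) m
M0: Pc = R·M0+t = (-0.01718, +0.21218, +0.62296); u = 426.0·(-0.01718)/0.62296 + 317.3 = 305.5511, v = 540.8·(+0.21218)/0.62296 + 225.0 = 409.1940
M1: Pc = R·M1+t = (+0.18849, +0.17455, +0.60338); u = 426.0·(+0.18849)/0.60338 + 317.3 = 450.3797, v = 540.8·(+0.17455)/0.60338 + 225.0 = 381.4509
M2: Pc = R·M2+t = (+0.15658, -0.02658, +0.65464); u = 426.0·(+0.15658)/0.65464 + 317.3 = 419.1929, v = 540.8·(-0.02658)/0.65464 + 225.0 = 203.0452
M3: Pc = R·M3+t = (-0.04909, +0.01105, +0.67422); u = 426.0·(-0.04909)/0.67422 + 317.3 = 286.2816, v = 540.8·(+0.01105)/0.67422 + 225.0 = 233.8594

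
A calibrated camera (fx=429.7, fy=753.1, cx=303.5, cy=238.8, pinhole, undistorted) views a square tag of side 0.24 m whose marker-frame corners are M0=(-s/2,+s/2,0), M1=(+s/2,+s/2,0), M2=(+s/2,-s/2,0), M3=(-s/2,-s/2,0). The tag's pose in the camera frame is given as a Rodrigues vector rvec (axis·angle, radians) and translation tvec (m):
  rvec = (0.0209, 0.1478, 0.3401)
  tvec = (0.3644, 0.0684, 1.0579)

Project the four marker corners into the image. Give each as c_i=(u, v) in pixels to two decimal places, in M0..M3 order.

c0=(388.17, 337.41) c1=(482.76, 398.27) c2=(517.59, 235.42) c3=(420.93, 179.10)

Intrinsics K: fx=429.7, fy=753.1, cx=303.5, cy=238.8
Marker side s = 0.24 m; corners in marker frame (Z=0):
  M0 = (-0.1200, +0.1200, 0)
  M1 = (+0.1200, +0.1200, 0)
  M2 = (+0.1200, -0.1200, 0)
  M3 = (-0.1200, -0.1200, 0)
rvec = (0.0209, 0.1478, 0.3401), |rvec| = θ = 0.37142 rad = 21.281°
Rodrigues: sinθ=0.36294, 1−cosθ=0.06819; R = I + sinθ·[k]× + (1−cosθ)·[k]×²:
    [+0.93203 -0.33081 +0.14794]
    [+0.33386 +0.94261 +0.00442]
    [-0.14091 +0.04527 +0.98899]
t = (0.3644, 0.0684, 1.0579) m
M0: Pc = R·M0+t = (+0.21286, +0.14145, +1.08024); u = 429.7·(+0.21286)/1.08024 + 303.5 = 388.1715, v = 753.1·(+0.14145)/1.08024 + 238.8 = 337.4132
M1: Pc = R·M1+t = (+0.43655, +0.22158, +1.04642); u = 429.7·(+0.43655)/1.04642 + 303.5 = 482.7623, v = 753.1·(+0.22158)/1.04642 + 238.8 = 398.2666
M2: Pc = R·M2+t = (+0.51594, -0.00465, +1.03556); u = 429.7·(+0.51594)/1.03556 + 303.5 = 517.5871, v = 753.1·(-0.00465)/1.03556 + 238.8 = 235.4183
M3: Pc = R·M3+t = (+0.29225, -0.08478, +1.06938); u = 429.7·(+0.29225)/1.06938 + 303.5 = 420.9340, v = 753.1·(-0.08478)/1.06938 + 238.8 = 179.0967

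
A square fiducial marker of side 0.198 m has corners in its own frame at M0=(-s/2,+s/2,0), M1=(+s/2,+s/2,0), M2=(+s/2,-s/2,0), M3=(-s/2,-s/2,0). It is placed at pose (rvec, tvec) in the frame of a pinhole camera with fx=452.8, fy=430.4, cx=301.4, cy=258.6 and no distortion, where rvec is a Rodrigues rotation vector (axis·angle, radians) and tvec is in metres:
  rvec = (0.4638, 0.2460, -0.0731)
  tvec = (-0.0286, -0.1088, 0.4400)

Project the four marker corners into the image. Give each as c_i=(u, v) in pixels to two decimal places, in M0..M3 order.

c0=(201.53, 242.43) c1=(380.12, 238.07) c2=(368.06, 29.03) c3=(154.56, 58.92)

Intrinsics K: fx=452.8, fy=430.4, cx=301.4, cy=258.6
Marker side s = 0.198 m; corners in marker frame (Z=0):
  M0 = (-0.0990, +0.0990, 0)
  M1 = (+0.0990, +0.0990, 0)
  M2 = (+0.0990, -0.0990, 0)
  M3 = (-0.0990, -0.0990, 0)
rvec = (0.4638, 0.2460, -0.0731), |rvec| = θ = 0.53007 rad = 30.371°
Rodrigues: sinθ=0.50559, 1−cosθ=0.13723; R = I + sinθ·[k]× + (1−cosθ)·[k]×²:
    [+0.96783 +0.12545 +0.21808]
    [-0.01400 +0.89233 -0.45117]
    [-0.25120 +0.43360 +0.86538]
t = (-0.0286, -0.1088, 0.4400) m
M0: Pc = R·M0+t = (-0.11200, -0.01907, +0.50780); u = 452.8·(-0.11200)/0.50780 + 301.4 = 201.5333, v = 430.4·(-0.01907)/0.50780 + 258.6 = 242.4337
M1: Pc = R·M1+t = (+0.07963, -0.02185, +0.45806); u = 452.8·(+0.07963)/0.45806 + 301.4 = 380.1209, v = 430.4·(-0.02185)/0.45806 + 258.6 = 238.0736
M2: Pc = R·M2+t = (+0.05480, -0.19853, +0.37220); u = 452.8·(+0.05480)/0.37220 + 301.4 = 368.0614, v = 430.4·(-0.19853)/0.37220 + 258.6 = 29.0331
M3: Pc = R·M3+t = (-0.13683, -0.19575, +0.42194); u = 452.8·(-0.13683)/0.42194 + 301.4 = 154.5579, v = 430.4·(-0.19575)/0.42194 + 258.6 = 58.9215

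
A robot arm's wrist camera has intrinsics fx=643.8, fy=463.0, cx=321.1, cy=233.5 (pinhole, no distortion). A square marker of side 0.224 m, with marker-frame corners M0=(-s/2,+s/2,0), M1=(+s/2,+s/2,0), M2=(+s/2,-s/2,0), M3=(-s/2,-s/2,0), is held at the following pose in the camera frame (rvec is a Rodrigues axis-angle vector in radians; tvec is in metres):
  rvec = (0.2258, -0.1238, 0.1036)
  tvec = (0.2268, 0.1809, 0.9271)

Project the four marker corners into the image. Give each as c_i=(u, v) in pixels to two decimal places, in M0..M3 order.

c0=(392.08, 371.74) c1=(537.18, 376.93) c2=(566.85, 274.98) c3=(414.83, 266.06)

Intrinsics K: fx=643.8, fy=463.0, cx=321.1, cy=233.5
Marker side s = 0.224 m; corners in marker frame (Z=0):
  M0 = (-0.1120, +0.1120, 0)
  M1 = (+0.1120, +0.1120, 0)
  M2 = (+0.1120, -0.1120, 0)
  M3 = (-0.1120, -0.1120, 0)
rvec = (0.2258, -0.1238, 0.1036), |rvec| = θ = 0.27757 rad = 15.904°
Rodrigues: sinθ=0.27402, 1−cosθ=0.03828; R = I + sinθ·[k]× + (1−cosθ)·[k]×²:
    [+0.98705 -0.11616 -0.11059]
    [+0.08839 +0.96934 -0.22928]
    [+0.13384 +0.21654 +0.96706]
t = (0.2268, 0.1809, 0.9271) m
M0: Pc = R·M0+t = (+0.10324, +0.27957, +0.93636); u = 643.8·(+0.10324)/0.93636 + 321.1 = 392.0830, v = 463.0·(+0.27957)/0.93636 + 233.5 = 371.7363
M1: Pc = R·M1+t = (+0.32434, +0.29937, +0.96634); u = 643.8·(+0.32434)/0.96634 + 321.1 = 537.1828, v = 463.0·(+0.29937)/0.96634 + 233.5 = 376.9338
M2: Pc = R·M2+t = (+0.35036, +0.08223, +0.91784); u = 643.8·(+0.35036)/0.91784 + 321.1 = 566.8537, v = 463.0·(+0.08223)/0.91784 + 233.5 = 274.9824
M3: Pc = R·M3+t = (+0.12926, +0.06243, +0.88786); u = 643.8·(+0.12926)/0.88786 + 321.1 = 414.8286, v = 463.0·(+0.06243)/0.88786 + 233.5 = 266.0585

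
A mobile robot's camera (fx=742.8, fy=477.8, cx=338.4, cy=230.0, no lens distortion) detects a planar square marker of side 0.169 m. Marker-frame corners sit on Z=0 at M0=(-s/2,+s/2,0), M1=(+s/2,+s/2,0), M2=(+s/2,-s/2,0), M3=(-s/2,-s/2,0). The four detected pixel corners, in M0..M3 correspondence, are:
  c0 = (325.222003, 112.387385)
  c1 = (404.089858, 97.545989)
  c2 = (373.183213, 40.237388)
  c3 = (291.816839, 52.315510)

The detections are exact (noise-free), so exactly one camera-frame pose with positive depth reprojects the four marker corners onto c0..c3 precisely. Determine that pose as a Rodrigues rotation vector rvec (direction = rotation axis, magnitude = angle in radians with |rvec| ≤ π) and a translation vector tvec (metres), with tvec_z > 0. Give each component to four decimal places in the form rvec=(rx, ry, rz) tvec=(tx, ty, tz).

Intrinsics K: fx=742.8, fy=477.8, cx=338.4, cy=230.0
Marker side s = 0.169 m; corners in marker frame (Z=0):
  M0 = (-0.0845, +0.0845, 0)
  M1 = (+0.0845, +0.0845, 0)
  M2 = (+0.0845, -0.0845, 0)
  M3 = (-0.0845, -0.0845, 0)
Detected image corners:
  c0 = (325.222003, 112.387385) px
  c1 = (404.089858, 97.545989) px
  c2 = (373.183213, 40.237388) px
  c3 = (291.816839, 52.315510) px
Planar DLT: solve 8×8 A·h = b for H (H[2,2]=1):
  H  [+576.45878 +213.29842 +349.66316]
  H  [-57.46707 +352.11183 +75.61957]
  H  [+0.29386 +0.06659 +1.00000]
B = K⁻¹H; ‖b₁‖=0.753168, ‖b₂‖=0.753168; λ = 2/(‖b₁‖+‖b₂‖) = 1.327725, sign → tz>0 ⇒ λ=+1.327725
r₁ = λ·B[:,0] = (+0.85265,-0.34751,+0.39017); r₂ = λ·B[:,1] = (+0.34099,+0.93590,+0.08841)
r₃ = r₁×r₂ = (-0.39588,+0.05766,+0.91649); SVD([r₁ r₂ r₃]) → R = UVᵀ:
  R  [+0.85265 +0.34099 -0.39588]
  R  [-0.34751 +0.93590 +0.05766]
  R  [+0.39017 +0.08841 +0.91649]
t = (+0.02013, -0.42900, +1.32773) m
tr R = 2.705036; θ = arccos((tr R − 1)/2) = 0.550013 rad = 31.513°
axis k = ((R−Rᵀ)₃₂, (R−Rᵀ)₁₃, (R−Rᵀ)₂₁) / (2 sinθ) = (+0.029410, -0.751921, -0.658597)
rvec = θ·k = (+0.016176, -0.413566, -0.362237)

rvec=(0.0162, -0.4136, -0.3622) tvec=(0.0201, -0.4290, 1.3277)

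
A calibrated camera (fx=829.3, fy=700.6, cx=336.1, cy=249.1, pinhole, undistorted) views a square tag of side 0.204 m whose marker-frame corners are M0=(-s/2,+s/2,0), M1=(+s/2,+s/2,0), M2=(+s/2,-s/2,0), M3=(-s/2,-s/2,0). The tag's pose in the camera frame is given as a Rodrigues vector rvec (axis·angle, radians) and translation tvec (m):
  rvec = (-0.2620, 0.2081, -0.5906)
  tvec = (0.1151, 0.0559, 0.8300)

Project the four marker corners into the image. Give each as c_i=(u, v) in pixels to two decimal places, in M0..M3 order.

Intrinsics K: fx=829.3, fy=700.6, cx=336.1, cy=249.1
Marker side s = 0.204 m; corners in marker frame (Z=0):
  M0 = (-0.1020, +0.1020, 0)
  M1 = (+0.1020, +0.1020, 0)
  M2 = (+0.1020, -0.1020, 0)
  M3 = (-0.1020, -0.1020, 0)
rvec = (-0.2620, 0.2081, -0.5906), |rvec| = θ = 0.67879 rad = 38.892°
Rodrigues: sinθ=0.62785, 1−cosθ=0.22167; R = I + sinθ·[k]× + (1−cosθ)·[k]×²:
    [+0.81136 +0.52005 +0.26693]
    [-0.57251 +0.79917 +0.18321]
    [-0.11804 -0.30147 +0.94614]
t = (0.1151, 0.0559, 0.8300) m
M0: Pc = R·M0+t = (+0.08539, +0.19581, +0.81129); u = 829.3·(+0.08539)/0.81129 + 336.1 = 423.3821, v = 700.6·(+0.19581)/0.81129 + 249.1 = 418.1950
M1: Pc = R·M1+t = (+0.25090, +0.07902, +0.78721); u = 829.3·(+0.25090)/0.78721 + 336.1 = 600.4184, v = 700.6·(+0.07902)/0.78721 + 249.1 = 319.4251
M2: Pc = R·M2+t = (+0.14481, -0.08401, +0.84871); u = 829.3·(+0.14481)/0.84871 + 336.1 = 477.6015, v = 700.6·(-0.08401)/0.84871 + 249.1 = 179.7499
M3: Pc = R·M3+t = (-0.02070, +0.03278, +0.87279); u = 829.3·(-0.02070)/0.87279 + 336.1 = 316.4283, v = 700.6·(+0.03278)/0.87279 + 249.1 = 275.4138

c0=(423.38, 418.19) c1=(600.42, 319.43) c2=(477.60, 179.75) c3=(316.43, 275.41)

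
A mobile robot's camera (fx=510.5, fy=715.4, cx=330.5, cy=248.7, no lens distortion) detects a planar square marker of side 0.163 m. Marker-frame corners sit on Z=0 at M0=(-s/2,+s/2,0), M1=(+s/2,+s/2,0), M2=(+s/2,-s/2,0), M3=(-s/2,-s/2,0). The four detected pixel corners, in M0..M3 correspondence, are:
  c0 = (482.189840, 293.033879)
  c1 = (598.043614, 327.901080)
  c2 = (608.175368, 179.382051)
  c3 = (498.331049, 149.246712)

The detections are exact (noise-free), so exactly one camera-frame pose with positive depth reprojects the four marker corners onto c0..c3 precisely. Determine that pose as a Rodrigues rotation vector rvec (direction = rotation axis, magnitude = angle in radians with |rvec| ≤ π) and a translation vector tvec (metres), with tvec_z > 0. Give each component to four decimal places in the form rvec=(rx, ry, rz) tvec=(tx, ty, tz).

rvec=(-0.2673, 0.0637, 0.2223) tvec=(0.3158, -0.0141, 0.7471)

Intrinsics K: fx=510.5, fy=715.4, cx=330.5, cy=248.7
Marker side s = 0.163 m; corners in marker frame (Z=0):
  M0 = (-0.0815, +0.0815, 0)
  M1 = (+0.0815, +0.0815, 0)
  M2 = (+0.0815, -0.0815, 0)
  M3 = (-0.0815, -0.0815, 0)
Detected image corners:
  c0 = (482.189840, 293.033879) px
  c1 = (598.043614, 327.901080) px
  c2 = (608.175368, 179.382051) px
  c3 = (498.331049, 149.246712) px
Planar DLT: solve 8×8 A·h = b for H (H[2,2]=1):
  H  [+624.68223 -267.19311 +546.30282]
  H  [+169.84017 +815.55044 +235.19742]
  H  [-0.12280 -0.34099 +1.00000]
B = K⁻¹H; ‖b₁‖=1.338572, ‖b₂‖=1.338572; λ = 2/(‖b₁‖+‖b₂‖) = 0.747065, sign → tz>0 ⇒ λ=+0.747065
r₁ = λ·B[:,0] = (+0.97355,+0.20925,-0.09174); r₂ = λ·B[:,1] = (-0.22609,+0.94021,-0.25475)
r₃ = r₁×r₂ = (+0.03295,+0.26875,+0.96265); SVD([r₁ r₂ r₃]) → R = UVᵀ:
  R  [+0.97355 -0.22609 +0.03295]
  R  [+0.20925 +0.94021 +0.26875]
  R  [-0.09174 -0.25475 +0.96265]
t = (+0.31581, -0.01410, +0.74706) m
tr R = 2.876404; θ = arccos((tr R − 1)/2) = 0.353398 rad = 20.248°
axis k = ((R−Rᵀ)₃₂, (R−Rᵀ)₁₃, (R−Rᵀ)₂₁) / (2 sinθ) = (-0.756300, +0.180132, +0.628938)
rvec = θ·k = (-0.267275, +0.063658, +0.222265)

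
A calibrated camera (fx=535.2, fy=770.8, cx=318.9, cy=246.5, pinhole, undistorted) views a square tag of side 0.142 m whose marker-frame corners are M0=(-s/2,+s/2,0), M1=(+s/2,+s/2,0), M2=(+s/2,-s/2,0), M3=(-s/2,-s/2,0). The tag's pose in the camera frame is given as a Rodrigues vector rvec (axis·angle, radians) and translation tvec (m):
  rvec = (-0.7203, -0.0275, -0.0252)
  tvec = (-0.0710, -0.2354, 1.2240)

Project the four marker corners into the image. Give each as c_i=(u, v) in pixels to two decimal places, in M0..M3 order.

Intrinsics K: fx=535.2, fy=770.8, cx=318.9, cy=246.5
Marker side s = 0.142 m; corners in marker frame (Z=0):
  M0 = (-0.0710, +0.0710, 0)
  M1 = (+0.0710, +0.0710, 0)
  M2 = (+0.0710, -0.0710, 0)
  M3 = (-0.0710, -0.0710, 0)
rvec = (-0.7203, -0.0275, -0.0252), |rvec| = θ = 0.72127 rad = 41.325°
Rodrigues: sinθ=0.66034, 1−cosθ=0.24903; R = I + sinθ·[k]× + (1−cosθ)·[k]×²:
    [+0.99933 +0.03255 -0.01649]
    [-0.01359 +0.75133 +0.65978]
    [+0.03387 -0.65912 +0.75127]
t = (-0.0710, -0.2354, 1.2240) m
M0: Pc = R·M0+t = (-0.13964, -0.18109, +1.17480); u = 535.2·(-0.13964)/1.17480 + 318.9 = 255.2839, v = 770.8·(-0.18109)/1.17480 + 246.5 = 127.6842
M1: Pc = R·M1+t = (+0.00226, -0.18302, +1.17961); u = 535.2·(+0.00226)/1.17961 + 318.9 = 319.9272, v = 770.8·(-0.18302)/1.17961 + 246.5 = 126.9077
M2: Pc = R·M2+t = (-0.00236, -0.28971, +1.27320); u = 535.2·(-0.00236)/1.27320 + 318.9 = 317.9086, v = 770.8·(-0.28971)/1.27320 + 246.5 = 71.1091
M3: Pc = R·M3+t = (-0.14426, -0.28778, +1.26839); u = 535.2·(-0.14426)/1.26839 + 318.9 = 258.0276, v = 770.8·(-0.28778)/1.26839 + 246.5 = 71.6168

c0=(255.28, 127.68) c1=(319.93, 126.91) c2=(317.91, 71.11) c3=(258.03, 71.62)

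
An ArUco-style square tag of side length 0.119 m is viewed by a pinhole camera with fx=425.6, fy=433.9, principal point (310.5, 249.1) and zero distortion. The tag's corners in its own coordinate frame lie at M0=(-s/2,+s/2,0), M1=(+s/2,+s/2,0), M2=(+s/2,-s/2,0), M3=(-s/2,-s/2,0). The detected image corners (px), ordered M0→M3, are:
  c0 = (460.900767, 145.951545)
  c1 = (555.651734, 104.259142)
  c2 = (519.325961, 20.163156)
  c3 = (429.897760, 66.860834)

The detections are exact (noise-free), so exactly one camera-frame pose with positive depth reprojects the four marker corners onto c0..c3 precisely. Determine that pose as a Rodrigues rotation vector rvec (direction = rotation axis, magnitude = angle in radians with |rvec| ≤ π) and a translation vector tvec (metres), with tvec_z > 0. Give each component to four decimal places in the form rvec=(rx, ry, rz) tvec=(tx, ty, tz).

rvec=(-0.0764, 0.3962, -0.3436) tvec=(0.2361, -0.2130, 0.5617)

Intrinsics K: fx=425.6, fy=433.9, cx=310.5, cy=249.1
Marker side s = 0.119 m; corners in marker frame (Z=0):
  M0 = (-0.0595, +0.0595, 0)
  M1 = (+0.0595, +0.0595, 0)
  M2 = (+0.0595, -0.0595, 0)
  M3 = (-0.0595, -0.0595, 0)
Detected image corners:
  c0 = (460.900767, 145.951545) px
  c1 = (555.651734, 104.259142) px
  c2 = (519.325961, 20.163156) px
  c3 = (429.897760, 66.860834) px
Planar DLT: solve 8×8 A·h = b for H (H[2,2]=1):
  H  [+454.14262 +160.08471 +489.41504]
  H  [-426.48955 +663.92522 +84.56084]
  H  [-0.64990 -0.24814 +1.00000]
B = K⁻¹H; ‖b₁‖=1.780325, ‖b₂‖=1.780325; λ = 2/(‖b₁‖+‖b₂‖) = 0.561695, sign → tz>0 ⇒ λ=+0.561695
r₁ = λ·B[:,0] = (+0.86569,-0.34253,-0.36505); r₂ = λ·B[:,1] = (+0.31296,+0.93948,-0.13938)
r₃ = r₁×r₂ = (+0.39070,+0.00641,+0.92050); SVD([r₁ r₂ r₃]) → R = UVᵀ:
  R  [+0.86569 +0.31296 +0.39070]
  R  [-0.34253 +0.93948 +0.00641]
  R  [-0.36505 -0.13938 +0.92050]
t = (+0.23613, -0.21300, +0.56170) m
tr R = 2.725669; θ = arccos((tr R − 1)/2) = 0.529945 rad = 30.364°
axis k = ((R−Rᵀ)₃₂, (R−Rᵀ)₁₃, (R−Rᵀ)₂₁) / (2 sinθ) = (-0.144206, +0.747538, -0.648376)
rvec = θ·k = (-0.076421, +0.396155, -0.343604)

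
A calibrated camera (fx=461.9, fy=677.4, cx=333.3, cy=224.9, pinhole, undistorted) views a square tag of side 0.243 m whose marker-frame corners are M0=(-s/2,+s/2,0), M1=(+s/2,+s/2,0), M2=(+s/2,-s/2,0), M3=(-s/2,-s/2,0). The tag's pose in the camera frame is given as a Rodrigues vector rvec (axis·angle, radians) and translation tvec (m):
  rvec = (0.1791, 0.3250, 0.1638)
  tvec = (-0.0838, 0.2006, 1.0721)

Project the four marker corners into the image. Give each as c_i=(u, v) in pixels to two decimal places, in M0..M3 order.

c0=(246.38, 401.69) c1=(339.35, 443.13) c2=(354.15, 295.57) c3=(255.99, 262.24)

Intrinsics K: fx=461.9, fy=677.4, cx=333.3, cy=224.9
Marker side s = 0.243 m; corners in marker frame (Z=0):
  M0 = (-0.1215, +0.1215, 0)
  M1 = (+0.1215, +0.1215, 0)
  M2 = (+0.1215, -0.1215, 0)
  M3 = (-0.1215, -0.1215, 0)
rvec = (0.1791, 0.3250, 0.1638), |rvec| = θ = 0.40563 rad = 23.241°
Rodrigues: sinθ=0.39459, 1−cosθ=0.08114; R = I + sinθ·[k]× + (1−cosθ)·[k]×²:
    [+0.93468 -0.13064 +0.33063]
    [+0.18805 +0.97095 -0.14797]
    [-0.30169 +0.20048 +0.93209]
t = (-0.0838, 0.2006, 1.0721) m
M0: Pc = R·M0+t = (-0.21324, +0.29572, +1.13311); u = 461.9·(-0.21324)/1.13311 + 333.3 = 246.3772, v = 677.4·(+0.29572)/1.13311 + 224.9 = 401.6889
M1: Pc = R·M1+t = (+0.01389, +0.34142, +1.05980); u = 461.9·(+0.01389)/1.05980 + 333.3 = 339.3540, v = 677.4·(+0.34142)/1.05980 + 224.9 = 443.1263
M2: Pc = R·M2+t = (+0.04564, +0.10548, +1.01109); u = 461.9·(+0.04564)/1.01109 + 333.3 = 354.1480, v = 677.4·(+0.10548)/1.01109 + 224.9 = 295.5675
M3: Pc = R·M3+t = (-0.18149, +0.05978, +1.08440); u = 461.9·(-0.18149)/1.08440 + 333.3 = 255.9939, v = 677.4·(+0.05978)/1.08440 + 224.9 = 262.2443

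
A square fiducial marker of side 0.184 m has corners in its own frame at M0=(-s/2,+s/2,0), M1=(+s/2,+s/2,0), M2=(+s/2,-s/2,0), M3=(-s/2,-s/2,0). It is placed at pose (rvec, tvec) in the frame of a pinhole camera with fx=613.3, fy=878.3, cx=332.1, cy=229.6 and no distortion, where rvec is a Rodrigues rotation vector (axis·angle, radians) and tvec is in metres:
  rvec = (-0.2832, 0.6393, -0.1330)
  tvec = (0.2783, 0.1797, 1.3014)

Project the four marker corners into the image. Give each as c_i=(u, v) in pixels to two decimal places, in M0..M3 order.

c0=(428.46, 419.42) c1=(510.22, 408.06) c2=(499.39, 279.68) c3=(421.72, 300.32)

Intrinsics K: fx=613.3, fy=878.3, cx=332.1, cy=229.6
Marker side s = 0.184 m; corners in marker frame (Z=0):
  M0 = (-0.0920, +0.0920, 0)
  M1 = (+0.0920, +0.0920, 0)
  M2 = (+0.0920, -0.0920, 0)
  M3 = (-0.0920, -0.0920, 0)
rvec = (-0.2832, 0.6393, -0.1330), |rvec| = θ = 0.71176 rad = 40.781°
Rodrigues: sinθ=0.65316, 1−cosθ=0.24278; R = I + sinθ·[k]× + (1−cosθ)·[k]×²:
    [+0.79565 +0.03528 +0.60472]
    [-0.20882 +0.95309 +0.21914]
    [-0.56862 -0.30064 +0.76569]
t = (0.2783, 0.1797, 1.3014) m
M0: Pc = R·M0+t = (+0.20835, +0.28660, +1.32605); u = 613.3·(+0.20835)/1.32605 + 332.1 = 428.4600, v = 878.3·(+0.28660)/1.32605 + 229.6 = 419.4237
M1: Pc = R·M1+t = (+0.35475, +0.24817, +1.22143); u = 613.3·(+0.35475)/1.22143 + 332.1 = 510.2241, v = 878.3·(+0.24817)/1.22143 + 229.6 = 408.0550
M2: Pc = R·M2+t = (+0.34825, +0.07280, +1.27675); u = 613.3·(+0.34825)/1.27675 + 332.1 = 499.3880, v = 878.3·(+0.07280)/1.27675 + 229.6 = 279.6839
M3: Pc = R·M3+t = (+0.20185, +0.11123, +1.38137); u = 613.3·(+0.20185)/1.38137 + 332.1 = 421.7188, v = 878.3·(+0.11123)/1.38137 + 229.6 = 300.3203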